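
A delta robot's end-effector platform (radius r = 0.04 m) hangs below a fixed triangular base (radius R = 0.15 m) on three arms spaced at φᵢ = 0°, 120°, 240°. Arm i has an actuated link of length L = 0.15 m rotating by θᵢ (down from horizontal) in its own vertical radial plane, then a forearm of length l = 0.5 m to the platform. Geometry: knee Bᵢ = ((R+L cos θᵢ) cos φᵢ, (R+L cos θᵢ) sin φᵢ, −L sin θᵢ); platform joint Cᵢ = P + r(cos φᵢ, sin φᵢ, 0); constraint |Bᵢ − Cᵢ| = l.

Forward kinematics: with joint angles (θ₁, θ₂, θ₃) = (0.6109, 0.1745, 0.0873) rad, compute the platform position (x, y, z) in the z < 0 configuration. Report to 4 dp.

arm 1 at φ=0.0°: ρ1 = 0.2329;  S1 = (0.2329, 0.0000, -0.0860)
arm 2 at φ=120.0°: ρ2 = 0.2577;  S2 = (-0.1289, 0.2232, -0.0260)
φ3=240.0°: virtual centre (-0.1297, -0.2247, -0.0131), radius l
subtract pairs → two planes through P
[-0.7235 0.4464 0.1200]·P = 0.0055;  [-0.7252 -0.4493 0.1459]·P = 0.0058
det = 0.6488;  x = -0.0078+0.1835z,  y = -0.0004+0.0286z
into |P−S₁|² = l²: 1.0345z² + 0.0837z + -0.1847 = 0;  Δ = 0.7712;  z = -0.4649 or 0.3840 → z<0 root = -0.4649
x = -0.0931, y = -0.0137

(-0.0931, -0.0137, -0.4649)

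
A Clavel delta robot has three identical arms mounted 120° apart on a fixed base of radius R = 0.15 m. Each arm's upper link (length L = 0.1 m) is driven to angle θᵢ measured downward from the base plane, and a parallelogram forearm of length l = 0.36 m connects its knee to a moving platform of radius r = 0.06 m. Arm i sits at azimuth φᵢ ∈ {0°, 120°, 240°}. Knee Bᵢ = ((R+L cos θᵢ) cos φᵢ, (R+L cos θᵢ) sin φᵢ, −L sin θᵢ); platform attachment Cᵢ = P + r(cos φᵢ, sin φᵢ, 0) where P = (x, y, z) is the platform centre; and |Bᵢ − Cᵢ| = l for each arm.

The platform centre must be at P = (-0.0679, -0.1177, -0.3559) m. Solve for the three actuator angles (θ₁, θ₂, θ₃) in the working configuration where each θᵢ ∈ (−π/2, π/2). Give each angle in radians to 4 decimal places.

φ1=0.0° → target in arm frame (-0.0679, -0.1177)
  e−x'=0.1579;  (l²−L²−(e−x')²−y'²−z²)/2L = -0.2293
  √(A²+B²)=0.3894;  θ1 = -1.1532+2.2004 ≈ 1.0471
arm 2 (φ=120.0°): x'=-0.0680, y'=0.1177
  A=0.1580, B=-0.3559, C=(l²−L²−A²−y'²−z²)/(2L)=-0.2293
  √(A²+B²)=0.3894;  θ2 = -1.1530+2.2005 ≈ 1.0475
φ3=240.0° → target in arm frame (0.1359, 0.0000)
  A=-0.0459, B=-0.3559, C=(l²−L²−A²−y'²−z²)/(2L)=-0.0458
  γ=atan2(-0.3559,-0.0459)=-1.6990;  ψ=arccos(-0.1278)=1.6989;  θ3=γ+ψ≈-0.0001

θ₁ = 1.0471, θ₂ = 1.0475, θ₃ = -0.0001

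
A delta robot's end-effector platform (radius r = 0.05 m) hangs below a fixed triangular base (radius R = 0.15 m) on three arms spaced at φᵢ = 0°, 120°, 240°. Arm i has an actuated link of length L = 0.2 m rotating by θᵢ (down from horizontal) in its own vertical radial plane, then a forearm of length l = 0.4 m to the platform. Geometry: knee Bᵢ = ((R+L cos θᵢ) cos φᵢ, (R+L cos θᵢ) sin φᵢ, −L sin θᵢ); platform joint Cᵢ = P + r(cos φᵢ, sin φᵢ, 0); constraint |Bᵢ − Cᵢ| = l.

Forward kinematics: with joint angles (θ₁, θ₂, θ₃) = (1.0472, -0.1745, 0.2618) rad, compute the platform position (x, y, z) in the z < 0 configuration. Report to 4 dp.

arm 1 at φ=0.0°: (R−r)+L cos θ1 = 0.2000;  S1 = (0.2000, 0.0000, -0.1732)
S2 = (0.2970·cos120.0°, 0.2970·sin120.0°, 0.0347) = (-0.1485, 0.2572, 0.0347)
φ3=240.0°: virtual centre (-0.1466, -0.2539, -0.0518), radius l
eliminate P² terms by subtracting sphere 1 from 2 and 3
plane₁₂: -0.6970x+0.5144y+0.4159z = 0.0194
Cramer: x(z) = -0.0274+0.4731z;  y(z) = 0.0006-0.1675z
into |P−S₁|² = l²: 1.2518z² + 0.1311z + -0.0783 = 0;  Δ = 0.4093;  z = -0.3079 or 0.2032 → z<0 root = -0.3079
x = -0.1730, y = 0.0522

(-0.1730, 0.0522, -0.3079)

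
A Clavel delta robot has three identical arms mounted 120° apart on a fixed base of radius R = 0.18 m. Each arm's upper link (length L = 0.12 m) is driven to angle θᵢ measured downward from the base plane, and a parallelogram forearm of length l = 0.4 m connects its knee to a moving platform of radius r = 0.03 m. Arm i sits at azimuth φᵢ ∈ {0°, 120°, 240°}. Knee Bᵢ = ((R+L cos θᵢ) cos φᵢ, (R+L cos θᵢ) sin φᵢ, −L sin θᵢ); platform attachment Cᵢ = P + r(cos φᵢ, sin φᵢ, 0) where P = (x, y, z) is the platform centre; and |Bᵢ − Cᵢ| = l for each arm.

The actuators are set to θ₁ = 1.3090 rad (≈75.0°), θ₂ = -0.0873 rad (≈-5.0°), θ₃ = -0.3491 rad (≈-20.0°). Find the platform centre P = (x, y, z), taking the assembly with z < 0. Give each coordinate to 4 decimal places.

φ1=0.0°: virtual centre (0.1811, 0.0000, -0.1159), radius l
O2 = (0.2695·cos120.0°, 0.2695·sin120.0°, 0.0105) = (-0.1348, 0.2334, 0.0105)
φ3=240.0°: virtual centre (-0.1314, -0.2276, 0.0410), radius l
subtract pairs → two planes through P
plane₁₂: -0.6317x+0.4669y+0.2527z = 0.0265
Cramer: x(z) = -0.0406+0.4516z;  y(z) = 0.0019+0.0697z
quadratic in z: (1.2088)z²+(0.0319)z+(-0.0974)=0, √Δ=0.6871 → z ∈ {-0.2974, 0.2710}; z = -0.2974 (taking z<0)
x = -0.1749, y = -0.0188

(-0.1749, -0.0188, -0.2974)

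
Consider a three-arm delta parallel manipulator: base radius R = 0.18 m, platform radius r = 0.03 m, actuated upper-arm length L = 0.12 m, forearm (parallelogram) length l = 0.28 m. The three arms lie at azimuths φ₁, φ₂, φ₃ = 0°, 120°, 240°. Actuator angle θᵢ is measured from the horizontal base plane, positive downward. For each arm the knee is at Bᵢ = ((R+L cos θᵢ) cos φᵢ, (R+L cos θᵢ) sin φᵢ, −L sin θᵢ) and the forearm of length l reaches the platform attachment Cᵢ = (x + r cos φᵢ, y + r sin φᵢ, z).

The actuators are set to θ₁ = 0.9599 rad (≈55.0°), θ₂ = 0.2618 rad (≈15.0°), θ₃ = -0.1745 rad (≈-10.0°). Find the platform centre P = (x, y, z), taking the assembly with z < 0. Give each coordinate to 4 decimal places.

φ1=0.0°: virtual centre (0.2188, 0.0000, -0.0983), radius l
arm 2 at φ=120.0°: (R−r)+L cos θ2 = 0.2659;  S2 = (-0.1330, 0.2303, -0.0311)
φ3=240.0°: virtual centre (-0.1341, -0.2322, 0.0208), radius l
subtract pairs → two planes through P
[-0.7036 0.4606 0.1345]·P = 0.0141;  [-0.7058 -0.4645 0.2383]·P = 0.0148
Cramer: x(z) = -0.0205+0.2641z;  y(z) = -0.0007+0.1115z
quadratic in z: (1.0822)z²+(0.0700)z+(-0.0114)=0, √Δ=0.2333 → z ∈ {-0.1401, 0.0755}; z = -0.1401 (taking z<0)
x = -0.0575, y = -0.0163

(-0.0575, -0.0163, -0.1401)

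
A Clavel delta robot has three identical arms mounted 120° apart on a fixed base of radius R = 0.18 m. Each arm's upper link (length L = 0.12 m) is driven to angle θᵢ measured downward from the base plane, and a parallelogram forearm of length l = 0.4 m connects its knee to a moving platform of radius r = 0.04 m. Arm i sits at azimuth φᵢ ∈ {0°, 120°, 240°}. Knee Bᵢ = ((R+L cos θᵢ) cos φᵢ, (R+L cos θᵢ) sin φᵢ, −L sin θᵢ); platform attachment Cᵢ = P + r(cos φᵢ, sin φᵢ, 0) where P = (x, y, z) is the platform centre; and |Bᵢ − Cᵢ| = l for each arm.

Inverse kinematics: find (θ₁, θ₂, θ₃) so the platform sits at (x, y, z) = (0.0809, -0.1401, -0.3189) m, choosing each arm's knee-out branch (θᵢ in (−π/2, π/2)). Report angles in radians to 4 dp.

θ₁ = -0.0870, θ₂ = 1.2219, θ₃ = -0.0869

φ1=0.0° → target in arm frame (0.0809, -0.1401)
  A=0.0591, B=-0.3189, C=(l²−L²−A²−y'²−z²)/(2L)=0.0866
  θ1 = atan2(B,A) + arccos(C/0.3243) = -0.0870
arm 2 (φ=120.0°): x'=-0.1618, y'=0.0000
  A=0.3018, B=-0.3189, C=(l²−L²−A²−y'²−z²)/(2L)=-0.1965
  γ=atan2(-0.3189,0.3018)=-0.8130;  ψ=arccos(-0.4476)=2.0349;  θ2=γ+ψ≈1.2219
rotate P by −φ3: (0.0809, 0.1401, -0.3189)
  A=0.0591, B=-0.3189, C=(l²−L²−A²−y'²−z²)/(2L)=0.0866
  γ=atan2(-0.3189,0.0591)=-1.3875;  ψ=arccos(0.2669)=1.3006;  θ3=γ+ψ≈-0.0869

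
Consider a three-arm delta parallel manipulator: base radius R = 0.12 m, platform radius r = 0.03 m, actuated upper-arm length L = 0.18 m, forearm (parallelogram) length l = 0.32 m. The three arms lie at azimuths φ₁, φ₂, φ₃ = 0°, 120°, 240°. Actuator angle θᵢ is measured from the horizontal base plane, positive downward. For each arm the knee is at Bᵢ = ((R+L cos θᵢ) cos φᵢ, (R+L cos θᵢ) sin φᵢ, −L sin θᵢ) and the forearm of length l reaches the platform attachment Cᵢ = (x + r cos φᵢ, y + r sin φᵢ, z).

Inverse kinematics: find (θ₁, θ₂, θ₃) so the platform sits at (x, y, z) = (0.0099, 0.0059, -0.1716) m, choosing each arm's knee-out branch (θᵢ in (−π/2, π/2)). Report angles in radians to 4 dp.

θ₁ = -0.0871, θ₂ = -0.0001, θ₃ = 0.0871

rotate P by −φ1: (0.0099, 0.0059, -0.1716)
  A cos θ + B sin θ = C:  0.0801·cos θ + -0.1716·sin θ = 0.0947
  γ=atan2(-0.1716,0.0801)=-1.1341;  ψ=arccos(0.5002)=1.0469;  θ1=γ+ψ≈-0.0871
φ2=120.0° → target in arm frame (0.0002, -0.0115)
  A cos θ + B sin θ = C:  0.0898·cos θ + -0.1716·sin θ = 0.0899
  √(A²+B²)=0.1937;  θ2 = -1.0885+1.0884 ≈ -0.0001
rotate P by −φ3: (-0.0101, 0.0056, -0.1716)
  e−x'=0.1001;  (l²−L²−(e−x')²−y'²−z²)/2L = 0.0847
  θ3 = atan2(B,A) + arccos(C/0.1986) = 0.0871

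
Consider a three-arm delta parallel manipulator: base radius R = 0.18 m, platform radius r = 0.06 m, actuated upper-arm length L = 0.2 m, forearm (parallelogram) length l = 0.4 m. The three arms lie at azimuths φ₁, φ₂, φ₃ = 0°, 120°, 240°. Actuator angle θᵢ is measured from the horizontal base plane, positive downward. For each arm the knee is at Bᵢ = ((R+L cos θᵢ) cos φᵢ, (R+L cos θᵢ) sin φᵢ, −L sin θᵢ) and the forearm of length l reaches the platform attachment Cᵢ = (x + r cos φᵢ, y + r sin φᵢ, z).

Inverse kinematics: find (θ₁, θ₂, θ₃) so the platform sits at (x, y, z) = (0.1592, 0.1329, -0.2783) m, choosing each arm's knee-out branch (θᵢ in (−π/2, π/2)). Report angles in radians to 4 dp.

arm 1 (φ=0.0°): x'=0.1592, y'=0.1329
  A cos θ + B sin θ = C:  -0.0392·cos θ + -0.2783·sin θ = 0.0584
  θ1 = atan2(B,A) + arccos(C/0.2810) = -0.3492
arm 2 (φ=120.0°): x'=0.0355, y'=-0.2043
  A=0.0845, B=-0.2783, C=(l²−L²−A²−y'²−z²)/(2L)=-0.0158
  √(A²+B²)=0.2908;  θ2 = -1.2760+1.6253 ≈ 0.3493
rotate P by −φ3: (-0.1947, 0.0714, -0.2783)
  A=0.3147, B=-0.2783, C=(l²−L²−A²−y'²−z²)/(2L)=-0.1540
  θ3 = atan2(B,A) + arccos(C/0.4201) = 1.2219

θ₁ = -0.3492, θ₂ = 0.3493, θ₃ = 1.2219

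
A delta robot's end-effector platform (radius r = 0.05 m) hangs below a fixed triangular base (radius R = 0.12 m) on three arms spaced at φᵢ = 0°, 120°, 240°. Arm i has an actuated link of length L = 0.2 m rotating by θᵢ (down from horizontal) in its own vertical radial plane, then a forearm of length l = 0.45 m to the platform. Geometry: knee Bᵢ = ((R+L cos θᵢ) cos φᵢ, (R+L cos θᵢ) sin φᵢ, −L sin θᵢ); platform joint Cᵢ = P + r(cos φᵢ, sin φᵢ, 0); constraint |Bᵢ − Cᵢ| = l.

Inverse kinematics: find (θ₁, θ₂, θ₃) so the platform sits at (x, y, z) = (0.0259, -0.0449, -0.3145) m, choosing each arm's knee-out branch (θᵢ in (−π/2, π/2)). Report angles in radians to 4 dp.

θ₁ = -0.3493, θ₂ = -0.0001, θ₃ = -0.3495

φ1=0.0° → target in arm frame (0.0259, -0.0449)
  A cos θ + B sin θ = C:  0.0441·cos θ + -0.3145·sin θ = 0.1491
  γ=atan2(-0.3145,0.0441)=-1.4315;  ψ=arccos(0.4694)=1.0822;  θ1=γ+ψ≈-0.3493
φ2=120.0° → target in arm frame (-0.0518, 0.0000)
  e−x'=0.1218;  (l²−L²−(e−x')²−y'²−z²)/2L = 0.1219
  γ=atan2(-0.3145,0.1218)=-1.2012;  ψ=arccos(0.3613)=1.2011;  θ2=γ+ψ≈-0.0001
rotate P by −φ3: (0.0259, 0.0449, -0.3145)
  e−x'=0.0441;  (l²−L²−(e−x')²−y'²−z²)/2L = 0.1491
  √(A²+B²)=0.3176;  θ3 = -1.4316+1.0821 ≈ -0.3495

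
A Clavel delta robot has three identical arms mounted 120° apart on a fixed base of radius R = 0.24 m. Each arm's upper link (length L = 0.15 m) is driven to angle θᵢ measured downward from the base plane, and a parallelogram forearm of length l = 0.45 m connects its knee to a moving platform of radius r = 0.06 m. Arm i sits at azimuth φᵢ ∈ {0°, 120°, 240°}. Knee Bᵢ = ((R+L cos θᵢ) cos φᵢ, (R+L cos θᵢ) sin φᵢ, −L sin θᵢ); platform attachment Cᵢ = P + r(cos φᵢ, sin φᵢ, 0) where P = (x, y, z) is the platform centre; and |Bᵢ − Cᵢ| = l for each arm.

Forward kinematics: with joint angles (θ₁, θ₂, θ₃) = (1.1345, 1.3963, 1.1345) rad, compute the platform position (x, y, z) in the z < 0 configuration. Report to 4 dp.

φ1=0.0°: virtual centre (0.2434, 0.0000, -0.1359), radius l
arm 2 at φ=120.0°: ρ2 = 0.2060;  centre 2 = (-0.1030, 0.1784, -0.1477)
centre 3 = (0.2434·cos240.0°, 0.2434·sin240.0°, -0.1359) = (-0.1217, -0.2108, -0.1359)
subtract pairs → two planes through P
plane₁₂: -0.6928x+0.3569y+-0.0235z = -0.0134
det = 0.5526;  x = 0.0103+-0.0180z,  y = -0.0178+0.0311z
quadratic in z: (1.0013)z²+(0.2792)z+(-0.1294)=0, √Δ=0.7720 → z ∈ {-0.5249, 0.2461}; z = -0.5249 (taking z<0)
x = 0.0197, y = -0.0341

(0.0197, -0.0341, -0.5249)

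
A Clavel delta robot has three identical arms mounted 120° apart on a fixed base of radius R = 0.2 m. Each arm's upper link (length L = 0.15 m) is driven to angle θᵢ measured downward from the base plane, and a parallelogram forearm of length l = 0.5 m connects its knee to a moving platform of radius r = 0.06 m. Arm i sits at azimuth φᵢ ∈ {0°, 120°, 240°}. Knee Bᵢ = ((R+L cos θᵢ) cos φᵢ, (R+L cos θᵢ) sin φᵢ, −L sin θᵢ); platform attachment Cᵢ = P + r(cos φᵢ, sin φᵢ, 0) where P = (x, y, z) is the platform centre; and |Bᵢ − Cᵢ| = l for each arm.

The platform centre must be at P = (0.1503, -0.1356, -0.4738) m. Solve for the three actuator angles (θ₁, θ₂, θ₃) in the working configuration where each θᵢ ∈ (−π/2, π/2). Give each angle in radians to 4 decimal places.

θ₁ = 0.0874, θ₂ = 1.3091, θ₃ = 0.5239

rotate P by −φ1: (0.1503, -0.1356, -0.4738)
  e−x'=-0.0103;  (l²−L²−(e−x')²−y'²−z²)/2L = -0.0516
  γ=atan2(-0.4738,-0.0103)=-1.5925;  ψ=arccos(-0.1089)=1.6799;  θ1=γ+ψ≈0.0874
arm 2 (φ=120.0°): x'=-0.1926, y'=-0.0624
  A cos θ + B sin θ = C:  0.3326·cos θ + -0.4738·sin θ = -0.3716
  √(A²+B²)=0.5789;  θ2 = -0.9588+2.2679 ≈ 1.3091
arm 3 (φ=240.0°): x'=0.0423, y'=0.1980
  A cos θ + B sin θ = C:  0.0977·cos θ + -0.4738·sin θ = -0.1524
  γ=atan2(-0.4738,0.0977)=-1.3674;  ψ=arccos(-0.3151)=1.8913;  θ3=γ+ψ≈0.5239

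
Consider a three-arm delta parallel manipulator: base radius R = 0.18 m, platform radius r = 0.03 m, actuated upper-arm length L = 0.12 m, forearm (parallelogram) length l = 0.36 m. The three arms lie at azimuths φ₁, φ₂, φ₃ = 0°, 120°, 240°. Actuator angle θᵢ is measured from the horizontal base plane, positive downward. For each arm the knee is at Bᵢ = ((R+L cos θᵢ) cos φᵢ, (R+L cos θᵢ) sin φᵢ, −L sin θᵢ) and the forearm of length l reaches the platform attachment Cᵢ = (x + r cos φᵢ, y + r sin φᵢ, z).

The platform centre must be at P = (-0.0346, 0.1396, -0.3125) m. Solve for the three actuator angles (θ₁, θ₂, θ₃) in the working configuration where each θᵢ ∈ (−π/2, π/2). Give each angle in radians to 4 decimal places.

θ₁ = 0.9599, θ₂ = -0.1746, θ₃ = 1.3094

rotate P by −φ1: (-0.0346, 0.1396, -0.3125)
  A cos θ + B sin θ = C:  0.1846·cos θ + -0.3125·sin θ = -0.1501
  γ=atan2(-0.3125,0.1846)=-1.0372;  ψ=arccos(-0.4135)=1.9971;  θ1=γ+ψ≈0.9599
rotate P by −φ2: (0.1382, -0.0398, -0.3125)
  e−x'=0.0118;  (l²−L²−(e−x')²−y'²−z²)/2L = 0.0659
  γ=atan2(-0.3125,0.0118)=-1.5330;  ψ=arccos(0.2108)=1.3585;  θ2=γ+ψ≈-0.1746
arm 3 (φ=240.0°): x'=-0.1036, y'=-0.0998
  A=0.2536, B=-0.3125, C=(l²−L²−A²−y'²−z²)/(2L)=-0.2363
  γ=atan2(-0.3125,0.2536)=-0.8891;  ψ=arccos(-0.5872)=2.1984;  θ3=γ+ψ≈1.3094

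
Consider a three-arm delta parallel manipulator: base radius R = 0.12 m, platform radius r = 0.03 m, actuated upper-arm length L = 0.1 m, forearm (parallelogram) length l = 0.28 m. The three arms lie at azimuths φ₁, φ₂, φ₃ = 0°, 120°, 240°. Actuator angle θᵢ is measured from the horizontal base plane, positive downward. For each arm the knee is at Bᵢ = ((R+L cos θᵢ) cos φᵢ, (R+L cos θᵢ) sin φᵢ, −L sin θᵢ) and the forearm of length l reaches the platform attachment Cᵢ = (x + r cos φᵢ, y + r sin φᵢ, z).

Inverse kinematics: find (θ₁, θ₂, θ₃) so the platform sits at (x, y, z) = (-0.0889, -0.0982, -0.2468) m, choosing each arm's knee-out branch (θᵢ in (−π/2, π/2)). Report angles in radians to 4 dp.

rotate P by −φ1: (-0.0889, -0.0982, -0.2468)
  A cos θ + B sin θ = C:  0.1789·cos θ + -0.2468·sin θ = -0.1708
  θ1 = atan2(B,A) + arccos(C/0.3048) = 1.2220
arm 2 (φ=120.0°): x'=-0.0406, y'=0.1261
  A cos θ + B sin θ = C:  0.1306·cos θ + -0.2468·sin θ = -0.1273
  θ2 = atan2(B,A) + arccos(C/0.2792) = 0.9602
φ3=240.0° → target in arm frame (0.1295, -0.0279)
  A=-0.0395, B=-0.2468, C=(l²−L²−A²−y'²−z²)/(2L)=0.0258
  √(A²+B²)=0.2499;  θ3 = -1.7295+1.4675 ≈ -0.2619

θ₁ = 1.2220, θ₂ = 0.9602, θ₃ = -0.2619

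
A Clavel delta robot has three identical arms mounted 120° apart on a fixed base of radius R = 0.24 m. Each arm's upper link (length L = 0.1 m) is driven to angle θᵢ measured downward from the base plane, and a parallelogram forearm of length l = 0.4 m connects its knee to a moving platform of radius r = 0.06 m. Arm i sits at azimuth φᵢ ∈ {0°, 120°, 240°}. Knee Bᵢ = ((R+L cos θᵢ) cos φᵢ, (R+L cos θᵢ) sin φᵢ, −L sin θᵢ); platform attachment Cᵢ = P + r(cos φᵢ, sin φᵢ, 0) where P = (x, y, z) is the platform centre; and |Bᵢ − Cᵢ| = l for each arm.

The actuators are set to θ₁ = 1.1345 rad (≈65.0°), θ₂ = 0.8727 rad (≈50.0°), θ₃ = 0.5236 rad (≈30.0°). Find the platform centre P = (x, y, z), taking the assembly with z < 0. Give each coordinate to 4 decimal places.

centre 1 = (0.2223·cos0.0°, 0.2223·sin0.0°, -0.0906) = (0.2223, 0.0000, -0.0906)
centre 2 = (0.2443·cos120.0°, 0.2443·sin120.0°, -0.0766) = (-0.1221, 0.2115, -0.0766)
centre 3 = (0.2666·cos240.0°, 0.2666·sin240.0°, -0.0500) = (-0.1333, -0.2309, -0.0500)
eliminate P² terms by subtracting sphere 1 from 2 and 3
[-0.6888 0.4231 0.0281]·P = 0.0079;  [-0.7111 -0.4618 0.0813]·P = 0.0160
det = 0.6189;  x = -0.0168+0.0765z,  y = -0.0087+0.0582z
into |P−centre ₁|² = l²: 1.0092z² + 0.1437z + -0.0945 = 0;  Δ = 0.4023;  z = -0.3854 or 0.2431 → z<0 root = -0.3854
x = -0.0463, y = -0.0311

(-0.0463, -0.0311, -0.3854)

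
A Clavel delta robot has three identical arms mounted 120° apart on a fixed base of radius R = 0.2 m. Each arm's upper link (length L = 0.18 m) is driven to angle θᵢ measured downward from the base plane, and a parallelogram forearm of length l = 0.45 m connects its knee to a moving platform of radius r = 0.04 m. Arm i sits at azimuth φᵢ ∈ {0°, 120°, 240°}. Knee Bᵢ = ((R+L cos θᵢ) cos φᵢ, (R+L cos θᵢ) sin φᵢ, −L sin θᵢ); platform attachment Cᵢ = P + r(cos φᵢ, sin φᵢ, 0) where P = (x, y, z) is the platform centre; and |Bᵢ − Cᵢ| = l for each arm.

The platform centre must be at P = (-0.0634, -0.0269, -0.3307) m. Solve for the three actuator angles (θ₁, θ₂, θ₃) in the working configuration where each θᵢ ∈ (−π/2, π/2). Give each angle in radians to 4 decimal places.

rotate P by −φ1: (-0.0634, -0.0269, -0.3307)
  e−x'=0.2234;  (l²−L²−(e−x')²−y'²−z²)/2L = 0.0281
  θ1 = atan2(B,A) + arccos(C/0.3991) = 0.5237
φ2=120.0° → target in arm frame (0.0084, 0.0684)
  e−x'=0.1516;  (l²−L²−(e−x')²−y'²−z²)/2L = 0.0919
  √(A²+B²)=0.3638;  θ2 = -1.1410+1.3154 ≈ 0.1744
φ3=240.0° → target in arm frame (0.0550, -0.0415)
  e−x'=0.1050;  (l²−L²−(e−x')²−y'²−z²)/2L = 0.1333
  θ3 = atan2(B,A) + arccos(C/0.3470) = -0.0869

θ₁ = 0.5237, θ₂ = 0.1744, θ₃ = -0.0869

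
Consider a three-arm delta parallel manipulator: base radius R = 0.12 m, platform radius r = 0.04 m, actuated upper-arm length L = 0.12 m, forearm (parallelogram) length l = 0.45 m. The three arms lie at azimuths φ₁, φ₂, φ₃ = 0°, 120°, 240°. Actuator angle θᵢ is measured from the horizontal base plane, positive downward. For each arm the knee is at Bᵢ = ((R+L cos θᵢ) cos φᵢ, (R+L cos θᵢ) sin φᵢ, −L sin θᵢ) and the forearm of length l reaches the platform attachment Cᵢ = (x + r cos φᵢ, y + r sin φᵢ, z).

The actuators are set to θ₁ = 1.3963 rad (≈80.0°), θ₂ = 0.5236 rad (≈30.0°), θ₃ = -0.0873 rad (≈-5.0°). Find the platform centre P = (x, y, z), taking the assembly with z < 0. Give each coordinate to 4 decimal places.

(-0.2295, -0.0857, -0.4115)

φ1=0.0°: virtual centre (0.1008, 0.0000, -0.1182), radius l
φ2=120.0°: virtual centre (-0.0920, 0.1593, -0.0600), radius l
φ3=240.0°: virtual centre (-0.0998, -0.1728, 0.0105), radius l
|O₂|²−|O₁|² = 0.0133;  |O₃|²−|O₁|² = 0.0158
plane₁₂: -0.3856x+0.3186y+0.1164z = 0.0133
Cramer: x(z) = -0.0369+0.4680z;  y(z) = -0.0029+0.2012z
quadratic in z: (1.2595)z²+(0.1063)z+(-0.1696)=0, √Δ=0.9303 → z ∈ {-0.4115, 0.3271}; z = -0.4115 (taking z<0)
x = -0.2295, y = -0.0857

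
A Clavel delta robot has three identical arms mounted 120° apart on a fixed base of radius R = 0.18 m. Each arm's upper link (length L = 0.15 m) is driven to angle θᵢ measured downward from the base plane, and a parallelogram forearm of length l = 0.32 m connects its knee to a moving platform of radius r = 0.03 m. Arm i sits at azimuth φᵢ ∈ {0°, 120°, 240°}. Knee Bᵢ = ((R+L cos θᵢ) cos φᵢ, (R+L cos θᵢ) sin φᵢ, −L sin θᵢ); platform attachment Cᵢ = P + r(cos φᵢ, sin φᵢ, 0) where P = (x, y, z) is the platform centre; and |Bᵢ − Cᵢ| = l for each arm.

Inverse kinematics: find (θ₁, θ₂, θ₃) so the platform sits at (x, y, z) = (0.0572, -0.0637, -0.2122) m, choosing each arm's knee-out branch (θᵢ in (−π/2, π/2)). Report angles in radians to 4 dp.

φ1=0.0° → target in arm frame (0.0572, -0.0637)
  A=0.0928, B=-0.2122, C=(l²−L²−A²−y'²−z²)/(2L)=0.0740
  θ1 = atan2(B,A) + arccos(C/0.2316) = 0.0870
φ2=120.0° → target in arm frame (-0.0838, -0.0177)
  e−x'=0.2338;  (l²−L²−(e−x')²−y'²−z²)/2L = -0.0670
  θ2 = atan2(B,A) + arccos(C/0.3157) = 1.0474
φ3=240.0° → target in arm frame (0.0266, 0.0814)
  e−x'=0.1234;  (l²−L²−(e−x')²−y'²−z²)/2L = 0.0434
  θ3 = atan2(B,A) + arccos(C/0.2455) = 0.3492

θ₁ = 0.0870, θ₂ = 1.0474, θ₃ = 0.3492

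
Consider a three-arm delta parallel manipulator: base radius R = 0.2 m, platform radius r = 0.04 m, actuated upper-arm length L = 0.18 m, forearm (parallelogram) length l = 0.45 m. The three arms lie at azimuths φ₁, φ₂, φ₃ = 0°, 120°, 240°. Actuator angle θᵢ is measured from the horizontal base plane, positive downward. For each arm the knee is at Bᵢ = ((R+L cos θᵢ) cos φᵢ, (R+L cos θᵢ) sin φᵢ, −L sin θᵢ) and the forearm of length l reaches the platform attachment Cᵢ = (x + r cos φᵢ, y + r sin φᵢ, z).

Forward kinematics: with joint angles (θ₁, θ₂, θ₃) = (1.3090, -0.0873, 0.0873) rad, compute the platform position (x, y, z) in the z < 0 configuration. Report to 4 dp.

(-0.2123, 0.0180, -0.3373)

φ1=0.0°: virtual centre (0.2066, 0.0000, -0.1739), radius l
φ2=120.0°: virtual centre (-0.1697, 0.2939, 0.0157), radius l
S3 = (0.3393·cos240.0°, 0.3393·sin240.0°, -0.0157) = (-0.1697, -0.2939, -0.0157)
|S₂|²−|S₁|² = 0.0425;  |S₃|²−|S₁|² = 0.0425
plane₁₂: -0.7525x+0.5877y+0.3791z = 0.0425
det = 0.8845;  x = -0.0564+0.4621z,  y = 0.0000+-0.0534z
quadratic in z: (1.2164)z²+(0.1046)z+(-0.1031)=0, √Δ=0.7159 → z ∈ {-0.3373, 0.2513}; z = -0.3373 (taking z<0)
x = -0.2123, y = 0.0180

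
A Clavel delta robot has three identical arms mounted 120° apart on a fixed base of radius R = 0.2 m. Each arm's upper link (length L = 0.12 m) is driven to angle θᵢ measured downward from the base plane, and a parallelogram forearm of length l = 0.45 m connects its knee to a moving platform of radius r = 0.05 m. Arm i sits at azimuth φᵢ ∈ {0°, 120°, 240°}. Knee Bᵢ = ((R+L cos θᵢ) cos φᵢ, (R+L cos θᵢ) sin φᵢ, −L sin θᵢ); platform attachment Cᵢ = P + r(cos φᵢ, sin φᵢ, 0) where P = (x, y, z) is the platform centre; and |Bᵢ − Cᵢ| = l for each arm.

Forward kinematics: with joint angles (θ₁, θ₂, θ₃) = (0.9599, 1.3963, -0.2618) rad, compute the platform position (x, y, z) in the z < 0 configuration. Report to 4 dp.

(-0.0437, -0.1934, -0.4084)

arm 1 at φ=0.0°: e+L cos θ1 = 0.2188;  centre 1 = (0.2188, 0.0000, -0.0983)
centre 2 = (0.1708·cos120.0°, 0.1708·sin120.0°, -0.1182) = (-0.0854, 0.1479, -0.1182)
φ3=240.0°: virtual centre (-0.1330, -0.2303, 0.0311), radius l
|centre ₂|²−|centre ₁|² = -0.0144;  |centre ₃|²−|centre ₁|² = 0.0141
[-0.6085 0.2959 -0.0398]·P = -0.0144;  [-0.7036 -0.4606 0.2587]·P = 0.0141
det = 0.4884;  x = 0.0050+0.1192z,  y = -0.0383+0.3796z
quadratic in z: (1.1583)z²+(0.1165)z+(-0.1457)=0, √Δ=0.8297 → z ∈ {-0.4084, 0.3079}; z = -0.4084 (taking z<0)
x = -0.0437, y = -0.1934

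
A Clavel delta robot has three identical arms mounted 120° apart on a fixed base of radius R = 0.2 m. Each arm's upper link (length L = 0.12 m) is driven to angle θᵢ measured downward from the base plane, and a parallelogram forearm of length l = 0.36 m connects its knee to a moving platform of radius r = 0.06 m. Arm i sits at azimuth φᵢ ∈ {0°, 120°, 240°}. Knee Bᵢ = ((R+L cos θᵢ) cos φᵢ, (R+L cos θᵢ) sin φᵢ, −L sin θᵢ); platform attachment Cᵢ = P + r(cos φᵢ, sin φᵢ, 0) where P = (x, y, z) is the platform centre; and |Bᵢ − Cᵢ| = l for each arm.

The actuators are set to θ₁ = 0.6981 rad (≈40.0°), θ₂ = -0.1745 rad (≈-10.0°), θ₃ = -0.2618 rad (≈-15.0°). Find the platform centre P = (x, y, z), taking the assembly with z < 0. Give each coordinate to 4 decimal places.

(-0.0821, -0.0053, -0.2530)

φ1=0.0°: virtual centre (0.2319, 0.0000, -0.0771), radius l
S2 = (0.2582·cos120.0°, 0.2582·sin120.0°, 0.0208) = (-0.1291, 0.2236, 0.0208)
S3 = (0.2559·cos240.0°, 0.2559·sin240.0°, 0.0311) = (-0.1280, -0.2216, 0.0311)
eliminate P² terms by subtracting sphere 1 from 2 and 3
linear system: -0.7220x+0.4472y = 0.0073−0.1959z; -0.7198x+-0.4433y = 0.0067−0.2164z
det = 0.6419;  x = -0.0098+0.2860z,  y = 0.0007+0.0237z
quadratic in z: (1.0824)z²+(0.0160)z+(-0.0652)=0, √Δ=0.5317 → z ∈ {-0.2530, 0.2382}; z = -0.2530 (taking z<0)
x = -0.0821, y = -0.0053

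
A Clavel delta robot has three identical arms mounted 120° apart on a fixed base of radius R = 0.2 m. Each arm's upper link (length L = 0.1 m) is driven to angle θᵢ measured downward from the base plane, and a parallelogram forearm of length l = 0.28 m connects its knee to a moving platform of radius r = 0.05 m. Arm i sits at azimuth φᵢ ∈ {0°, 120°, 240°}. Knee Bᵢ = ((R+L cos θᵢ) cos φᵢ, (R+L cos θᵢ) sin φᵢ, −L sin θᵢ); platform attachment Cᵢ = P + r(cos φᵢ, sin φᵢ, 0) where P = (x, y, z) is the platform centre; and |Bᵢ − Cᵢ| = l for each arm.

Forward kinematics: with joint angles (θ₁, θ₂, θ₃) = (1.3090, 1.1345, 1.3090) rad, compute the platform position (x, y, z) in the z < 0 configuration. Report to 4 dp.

O1 = (0.1759·cos0.0°, 0.1759·sin0.0°, -0.0966) = (0.1759, 0.0000, -0.0966)
O2 = (0.1923·cos120.0°, 0.1923·sin120.0°, -0.0906) = (-0.0961, 0.1665, -0.0906)
φ3=240.0°: virtual centre (-0.0879, -0.1523, -0.0966), radius l
|O₂|²−|O₁|² = 0.0049;  |O₃|²−|O₁|² = 0.0000
linear system: -0.5440x+0.3330y = 0.0049−0.0119z; -0.5276x+-0.3046y = 0.0000−0.0000z
Cramer: x(z) = -0.0044+0.0106z;  y(z) = 0.0076-0.0184z
sphere 1 gives Az²+Bz+C=0 with A=1.0005, B=0.1891, C=-0.0365;  B²−4AC=0.1819;  roots -0.3076, 0.1186;  negative root z = -0.3076
x = -0.0077, y = 0.0133

(-0.0077, 0.0133, -0.3076)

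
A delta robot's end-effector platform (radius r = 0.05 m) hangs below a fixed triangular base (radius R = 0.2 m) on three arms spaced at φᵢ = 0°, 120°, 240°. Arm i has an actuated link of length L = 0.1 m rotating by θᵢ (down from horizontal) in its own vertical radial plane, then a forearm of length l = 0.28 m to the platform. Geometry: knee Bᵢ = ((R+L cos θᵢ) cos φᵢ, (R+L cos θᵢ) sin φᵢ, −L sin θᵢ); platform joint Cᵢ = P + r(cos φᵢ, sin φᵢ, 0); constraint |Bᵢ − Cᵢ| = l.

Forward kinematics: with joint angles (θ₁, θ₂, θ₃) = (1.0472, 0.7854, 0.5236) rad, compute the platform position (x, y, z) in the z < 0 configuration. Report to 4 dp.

(-0.0333, -0.0179, -0.2403)

φ1=0.0°: virtual centre (0.2000, 0.0000, -0.0866), radius l
φ2=120.0°: virtual centre (-0.1104, 0.1911, -0.0707), radius l
S3 = (0.2366·cos240.0°, 0.2366·sin240.0°, -0.0500) = (-0.1183, -0.2049, -0.0500)
subtract pairs → two planes through P
plane₁₂: -0.6207x+0.3823y+0.0318z = 0.0062
det = 0.4977;  x = -0.0135+0.0824z,  y = -0.0057+0.0506z
into |P−S₁|² = l²: 1.0094z² + 0.1374z + -0.0253 = 0;  Δ = 0.1209;  z = -0.2403 or 0.1042 → z<0 root = -0.2403
x = -0.0333, y = -0.0179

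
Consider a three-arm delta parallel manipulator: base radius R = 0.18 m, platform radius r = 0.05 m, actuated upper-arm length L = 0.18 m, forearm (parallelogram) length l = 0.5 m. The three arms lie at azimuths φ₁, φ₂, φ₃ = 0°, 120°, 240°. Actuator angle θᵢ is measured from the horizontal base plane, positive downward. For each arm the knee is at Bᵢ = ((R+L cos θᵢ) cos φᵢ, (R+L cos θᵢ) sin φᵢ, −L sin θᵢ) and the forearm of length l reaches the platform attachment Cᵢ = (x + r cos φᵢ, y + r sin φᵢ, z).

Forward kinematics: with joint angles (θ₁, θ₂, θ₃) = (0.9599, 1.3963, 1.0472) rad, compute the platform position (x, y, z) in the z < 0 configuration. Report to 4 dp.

(0.0577, -0.0678, -0.6107)

arm 1 at φ=0.0°: (R−r)+L cos θ1 = 0.2332;  centre 1 = (0.2332, 0.0000, -0.1474)
φ2=120.0°: virtual centre (-0.0806, 0.1396, -0.1773), radius l
arm 3 at φ=240.0°: (R−r)+L cos θ3 = 0.2200;  centre 3 = (-0.1100, -0.1905, -0.1559)
eliminate P² terms by subtracting sphere 1 from 2 and 3
linear system: -0.6277x+0.2793y = -0.0187−-0.0596z; -0.6865x+-0.3811y = -0.0034−-0.0169z
Cramer: x(z) = 0.0188-0.0637z;  y(z) = -0.0248+0.0704z
quadratic in z: (1.0090)z²+(0.3187)z+(-0.1817)=0, √Δ=0.9136 → z ∈ {-0.6107, 0.2948}; z = -0.6107 (taking z<0)
x = 0.0577, y = -0.0678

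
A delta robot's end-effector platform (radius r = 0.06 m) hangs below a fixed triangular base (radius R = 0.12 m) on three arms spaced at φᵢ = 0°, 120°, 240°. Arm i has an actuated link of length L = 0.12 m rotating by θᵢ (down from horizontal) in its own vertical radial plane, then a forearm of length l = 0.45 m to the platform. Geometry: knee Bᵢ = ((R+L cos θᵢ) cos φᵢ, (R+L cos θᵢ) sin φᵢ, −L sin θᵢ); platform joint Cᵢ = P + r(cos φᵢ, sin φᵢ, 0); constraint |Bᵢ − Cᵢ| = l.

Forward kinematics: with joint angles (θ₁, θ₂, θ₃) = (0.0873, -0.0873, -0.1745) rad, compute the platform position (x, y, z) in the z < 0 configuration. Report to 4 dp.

O1 = (0.1795·cos0.0°, 0.1795·sin0.0°, -0.0105) = (0.1795, 0.0000, -0.0105)
arm 2 at φ=120.0°: e+L cos θ2 = 0.1795;  O2 = (-0.0898, 0.1555, 0.0105)
arm 3 at φ=240.0°: e+L cos θ3 = 0.1782;  O3 = (-0.0891, -0.1543, 0.0208)
subtract pairs → two planes through P
plane₁₂: -0.5386x+0.3110y+0.0419z = 0.0000
Cramer: x(z) = 0.0002+0.0972z;  y(z) = 0.0003+0.0337z
into |P−O₁|² = l²: 1.0106z² + -0.0139z + -0.1702 = 0;  Δ = 0.6882;  z = -0.4036 or 0.4173 → z<0 root = -0.4036
x = -0.0391, y = -0.0133

(-0.0391, -0.0133, -0.4036)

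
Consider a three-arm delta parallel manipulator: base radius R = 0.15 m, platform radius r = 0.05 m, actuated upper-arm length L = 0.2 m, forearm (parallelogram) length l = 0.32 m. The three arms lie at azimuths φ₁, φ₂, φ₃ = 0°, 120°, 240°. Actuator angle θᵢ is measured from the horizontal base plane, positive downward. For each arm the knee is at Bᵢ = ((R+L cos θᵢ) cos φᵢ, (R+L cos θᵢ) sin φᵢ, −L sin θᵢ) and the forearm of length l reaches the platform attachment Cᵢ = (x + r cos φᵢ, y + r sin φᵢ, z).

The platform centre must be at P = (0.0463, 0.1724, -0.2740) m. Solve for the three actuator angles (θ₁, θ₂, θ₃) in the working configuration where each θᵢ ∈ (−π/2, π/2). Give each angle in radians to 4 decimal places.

θ₁ = 0.6110, θ₂ = 0.1743, θ₃ = 1.3964

φ1=0.0° → target in arm frame (0.0463, 0.1724)
  e−x'=0.0537;  (l²−L²−(e−x')²−y'²−z²)/2L = -0.1132
  γ=atan2(-0.2740,0.0537)=-1.3773;  ψ=arccos(-0.4054)=1.9883;  θ1=γ+ψ≈0.6110
φ2=120.0° → target in arm frame (0.1262, -0.1263)
  A=-0.0262, B=-0.2740, C=(l²−L²−A²−y'²−z²)/(2L)=-0.0733
  γ=atan2(-0.2740,-0.0262)=-1.6660;  ψ=arccos(-0.2662)=1.8403;  θ2=γ+ψ≈0.1743
arm 3 (φ=240.0°): x'=-0.1725, y'=-0.0461
  A cos θ + B sin θ = C:  0.2725·cos θ + -0.2740·sin θ = -0.2226
  θ3 = atan2(B,A) + arccos(C/0.3864) = 1.3964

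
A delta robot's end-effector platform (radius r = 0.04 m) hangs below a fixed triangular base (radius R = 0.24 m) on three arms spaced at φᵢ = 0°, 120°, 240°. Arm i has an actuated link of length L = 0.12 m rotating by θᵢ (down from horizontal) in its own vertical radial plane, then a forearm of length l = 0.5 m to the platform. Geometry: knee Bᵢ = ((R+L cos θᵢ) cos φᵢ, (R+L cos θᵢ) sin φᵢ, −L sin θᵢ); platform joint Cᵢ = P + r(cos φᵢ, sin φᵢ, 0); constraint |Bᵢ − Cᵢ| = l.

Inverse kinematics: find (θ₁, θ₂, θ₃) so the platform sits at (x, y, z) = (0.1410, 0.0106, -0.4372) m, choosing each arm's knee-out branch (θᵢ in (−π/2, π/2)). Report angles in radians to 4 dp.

θ₁ = -0.2621, θ₂ = 0.8727, θ₃ = 0.9596

rotate P by −φ1: (0.1410, 0.0106, -0.4372)
  e−x'=0.0590;  (l²−L²−(e−x')²−y'²−z²)/2L = 0.1703
  γ=atan2(-0.4372,0.0590)=-1.4367;  ψ=arccos(0.3859)=1.1746;  θ1=γ+ψ≈-0.2621
φ2=120.0° → target in arm frame (-0.0613, -0.1274)
  e−x'=0.2613;  (l²−L²−(e−x')²−y'²−z²)/2L = -0.1669
  θ2 = atan2(B,A) + arccos(C/0.5093) = 0.8727
φ3=240.0° → target in arm frame (-0.0797, 0.1168)
  A=0.2797, B=-0.4372, C=(l²−L²−A²−y'²−z²)/(2L)=-0.1975
  θ3 = atan2(B,A) + arccos(C/0.5190) = 0.9596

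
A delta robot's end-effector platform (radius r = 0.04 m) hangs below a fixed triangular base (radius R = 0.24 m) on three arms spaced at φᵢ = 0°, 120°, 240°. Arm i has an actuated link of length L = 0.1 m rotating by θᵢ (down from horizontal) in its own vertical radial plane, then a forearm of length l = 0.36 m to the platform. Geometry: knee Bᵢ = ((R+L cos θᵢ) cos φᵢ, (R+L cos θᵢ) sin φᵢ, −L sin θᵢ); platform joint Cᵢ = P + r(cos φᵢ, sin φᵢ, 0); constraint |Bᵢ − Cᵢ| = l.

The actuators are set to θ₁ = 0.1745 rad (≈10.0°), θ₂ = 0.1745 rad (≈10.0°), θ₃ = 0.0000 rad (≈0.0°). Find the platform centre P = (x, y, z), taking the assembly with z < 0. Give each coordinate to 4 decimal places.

(-0.0044, -0.0077, -0.2117)

φ1=0.0°: virtual centre (0.2985, 0.0000, -0.0174), radius l
arm 2 at φ=120.0°: ρ2 = 0.2985;  S2 = (-0.1492, 0.2585, -0.0174)
S3 = (0.3000·cos240.0°, 0.3000·sin240.0°, 0.0000) = (-0.1500, -0.2598, 0.0000)
eliminate P² terms by subtracting sphere 1 from 2 and 3
plane₁₂: -0.8954x+0.5170y+0.0000z = 0.0000
Cramer: x(z) = -0.0003+0.0193z;  y(z) = -0.0006+0.0335z
into |P−S₁|² = l²: 1.0015z² + 0.0231z + -0.0400 = 0;  Δ = 0.1608;  z = -0.2117 or 0.1886 → z<0 root = -0.2117
x = -0.0044, y = -0.0077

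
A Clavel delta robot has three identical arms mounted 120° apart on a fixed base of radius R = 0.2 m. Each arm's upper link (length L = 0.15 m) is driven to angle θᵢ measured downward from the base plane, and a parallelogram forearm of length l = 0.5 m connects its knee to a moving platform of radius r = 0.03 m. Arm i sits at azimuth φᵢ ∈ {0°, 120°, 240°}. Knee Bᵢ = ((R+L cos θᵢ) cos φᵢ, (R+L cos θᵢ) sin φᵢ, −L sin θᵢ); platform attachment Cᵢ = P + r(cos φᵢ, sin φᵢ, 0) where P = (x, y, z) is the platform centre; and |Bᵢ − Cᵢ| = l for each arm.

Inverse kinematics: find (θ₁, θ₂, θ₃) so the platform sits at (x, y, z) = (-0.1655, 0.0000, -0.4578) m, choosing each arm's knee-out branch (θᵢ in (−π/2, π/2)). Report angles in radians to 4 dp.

φ1=0.0° → target in arm frame (-0.1655, 0.0000)
  A cos θ + B sin θ = C:  0.3355·cos θ + -0.4578·sin θ = -0.3155
  γ=atan2(-0.4578,0.3355)=-0.9384;  ψ=arccos(-0.5558)=2.1601;  θ1=γ+ψ≈1.2218
φ2=120.0° → target in arm frame (0.0827, 0.1433)
  e−x'=0.0873;  (l²−L²−(e−x')²−y'²−z²)/2L = -0.0341
  θ2 = atan2(B,A) + arccos(C/0.4660) = 0.2616
arm 3 (φ=240.0°): x'=0.0828, y'=-0.1433
  e−x'=0.0872;  (l²−L²−(e−x')²−y'²−z²)/2L = -0.0341
  θ3 = atan2(B,A) + arccos(C/0.4660) = 0.2616

θ₁ = 1.2218, θ₂ = 0.2616, θ₃ = 0.2616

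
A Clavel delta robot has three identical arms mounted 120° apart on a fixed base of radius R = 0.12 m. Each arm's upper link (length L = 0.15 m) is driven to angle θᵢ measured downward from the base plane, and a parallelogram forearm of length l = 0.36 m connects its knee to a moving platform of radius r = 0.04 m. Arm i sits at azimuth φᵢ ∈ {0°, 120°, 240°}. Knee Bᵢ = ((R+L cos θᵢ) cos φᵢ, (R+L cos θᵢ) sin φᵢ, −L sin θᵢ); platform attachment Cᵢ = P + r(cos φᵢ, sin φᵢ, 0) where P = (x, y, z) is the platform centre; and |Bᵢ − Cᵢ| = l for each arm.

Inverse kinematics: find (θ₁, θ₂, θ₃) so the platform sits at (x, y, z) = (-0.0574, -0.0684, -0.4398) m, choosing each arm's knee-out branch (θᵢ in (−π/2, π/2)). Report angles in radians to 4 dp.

φ1=0.0° → target in arm frame (-0.0574, -0.0684)
  A cos θ + B sin θ = C:  0.1374·cos θ + -0.4398·sin θ = -0.3663
  √(A²+B²)=0.4608;  θ1 = -1.2680+2.4897 ≈ 1.2217
arm 2 (φ=120.0°): x'=-0.0305, y'=0.0839
  A=0.1105, B=-0.4398, C=(l²−L²−A²−y'²−z²)/(2L)=-0.3519
  γ=atan2(-0.4398,0.1105)=-1.3246;  ψ=arccos(-0.7761)=2.4593;  θ2=γ+ψ≈1.1347
arm 3 (φ=240.0°): x'=0.0879, y'=-0.0155
  e−x'=-0.0079;  (l²−L²−(e−x')²−y'²−z²)/2L = -0.2888
  √(A²+B²)=0.4399;  θ3 = -1.5888+2.2869 ≈ 0.6981

θ₁ = 1.2217, θ₂ = 1.1347, θ₃ = 0.6981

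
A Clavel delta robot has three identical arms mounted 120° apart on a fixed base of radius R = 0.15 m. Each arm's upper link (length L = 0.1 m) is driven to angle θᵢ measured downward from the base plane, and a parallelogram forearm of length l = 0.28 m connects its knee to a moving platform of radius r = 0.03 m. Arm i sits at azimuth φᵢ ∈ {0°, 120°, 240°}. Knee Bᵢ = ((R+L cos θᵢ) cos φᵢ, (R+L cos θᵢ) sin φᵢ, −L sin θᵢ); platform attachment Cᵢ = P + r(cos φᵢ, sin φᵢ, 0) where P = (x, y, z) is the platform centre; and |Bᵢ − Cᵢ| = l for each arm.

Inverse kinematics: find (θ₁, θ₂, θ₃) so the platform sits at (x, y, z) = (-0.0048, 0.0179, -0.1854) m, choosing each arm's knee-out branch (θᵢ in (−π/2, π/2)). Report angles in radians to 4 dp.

θ₁ = 0.1748, θ₂ = -0.0874, θ₃ = 0.2613

rotate P by −φ1: (-0.0048, 0.0179, -0.1854)
  A=0.1248, B=-0.1854, C=(l²−L²−A²−y'²−z²)/(2L)=0.0907
  γ=atan2(-0.1854,0.1248)=-0.9783;  ψ=arccos(0.4056)=1.1531;  θ1=γ+ψ≈0.1748
φ2=120.0° → target in arm frame (0.0179, -0.0048)
  A cos θ + B sin θ = C:  0.1021·cos θ + -0.1854·sin θ = 0.1179
  θ2 = atan2(B,A) + arccos(C/0.2117) = -0.0874
φ3=240.0° → target in arm frame (-0.0131, -0.0131)
  A=0.1331, B=-0.1854, C=(l²−L²−A²−y'²−z²)/(2L)=0.0807
  θ3 = atan2(B,A) + arccos(C/0.2282) = 0.2613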